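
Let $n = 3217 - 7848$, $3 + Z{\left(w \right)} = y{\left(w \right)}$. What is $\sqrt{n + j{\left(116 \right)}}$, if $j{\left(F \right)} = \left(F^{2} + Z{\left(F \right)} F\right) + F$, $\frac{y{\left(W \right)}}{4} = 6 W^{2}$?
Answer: $\sqrt{37470097} \approx 6121.3$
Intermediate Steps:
$y{\left(W \right)} = 24 W^{2}$ ($y{\left(W \right)} = 4 \cdot 6 W^{2} = 24 W^{2}$)
$Z{\left(w \right)} = -3 + 24 w^{2}$
$j{\left(F \right)} = F + F^{2} + F \left(-3 + 24 F^{2}\right)$ ($j{\left(F \right)} = \left(F^{2} + \left(-3 + 24 F^{2}\right) F\right) + F = \left(F^{2} + F \left(-3 + 24 F^{2}\right)\right) + F = F + F^{2} + F \left(-3 + 24 F^{2}\right)$)
$n = -4631$
$\sqrt{n + j{\left(116 \right)}} = \sqrt{-4631 + 116 \left(-2 + 116 + 24 \cdot 116^{2}\right)} = \sqrt{-4631 + 116 \left(-2 + 116 + 24 \cdot 13456\right)} = \sqrt{-4631 + 116 \left(-2 + 116 + 322944\right)} = \sqrt{-4631 + 116 \cdot 323058} = \sqrt{-4631 + 37474728} = \sqrt{37470097}$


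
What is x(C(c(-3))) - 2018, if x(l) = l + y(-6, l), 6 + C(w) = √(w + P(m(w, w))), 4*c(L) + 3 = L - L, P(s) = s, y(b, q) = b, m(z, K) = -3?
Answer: -2030 + I*√15/2 ≈ -2030.0 + 1.9365*I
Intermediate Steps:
c(L) = -¾ (c(L) = -¾ + (L - L)/4 = -¾ + (¼)*0 = -¾ + 0 = -¾)
C(w) = -6 + √(-3 + w) (C(w) = -6 + √(w - 3) = -6 + √(-3 + w))
x(l) = -6 + l (x(l) = l - 6 = -6 + l)
x(C(c(-3))) - 2018 = (-6 + (-6 + √(-3 - ¾))) - 2018 = (-6 + (-6 + √(-15/4))) - 2018 = (-6 + (-6 + I*√15/2)) - 2018 = (-12 + I*√15/2) - 2018 = -2030 + I*√15/2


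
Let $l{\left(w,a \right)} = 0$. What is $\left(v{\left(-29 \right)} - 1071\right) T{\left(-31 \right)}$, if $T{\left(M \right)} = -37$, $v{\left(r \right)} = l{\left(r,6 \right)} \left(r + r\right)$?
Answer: $39627$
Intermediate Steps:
$v{\left(r \right)} = 0$ ($v{\left(r \right)} = 0 \left(r + r\right) = 0 \cdot 2 r = 0$)
$\left(v{\left(-29 \right)} - 1071\right) T{\left(-31 \right)} = \left(0 - 1071\right) \left(-37\right) = \left(-1071\right) \left(-37\right) = 39627$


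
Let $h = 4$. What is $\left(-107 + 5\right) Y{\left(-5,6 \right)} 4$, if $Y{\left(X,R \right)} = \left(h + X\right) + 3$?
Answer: $-816$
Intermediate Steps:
$Y{\left(X,R \right)} = 7 + X$ ($Y{\left(X,R \right)} = \left(4 + X\right) + 3 = 7 + X$)
$\left(-107 + 5\right) Y{\left(-5,6 \right)} 4 = \left(-107 + 5\right) \left(7 - 5\right) 4 = - 102 \cdot 2 \cdot 4 = \left(-102\right) 8 = -816$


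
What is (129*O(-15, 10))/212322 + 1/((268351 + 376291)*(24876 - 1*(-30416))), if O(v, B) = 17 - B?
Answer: 5364353627719/1261318143334568 ≈ 0.0042530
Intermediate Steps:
(129*O(-15, 10))/212322 + 1/((268351 + 376291)*(24876 - 1*(-30416))) = (129*(17 - 1*10))/212322 + 1/((268351 + 376291)*(24876 - 1*(-30416))) = (129*(17 - 10))*(1/212322) + 1/(644642*(24876 + 30416)) = (129*7)*(1/212322) + (1/644642)/55292 = 903*(1/212322) + (1/644642)*(1/55292) = 301/70774 + 1/35643545464 = 5364353627719/1261318143334568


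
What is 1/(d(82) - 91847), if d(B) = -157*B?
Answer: -1/104721 ≈ -9.5492e-6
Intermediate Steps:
1/(d(82) - 91847) = 1/(-157*82 - 91847) = 1/(-12874 - 91847) = 1/(-104721) = -1/104721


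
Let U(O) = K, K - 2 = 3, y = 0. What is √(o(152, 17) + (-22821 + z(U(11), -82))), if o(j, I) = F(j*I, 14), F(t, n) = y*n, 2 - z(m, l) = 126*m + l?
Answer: I*√23367 ≈ 152.86*I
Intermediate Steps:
K = 5 (K = 2 + 3 = 5)
U(O) = 5
z(m, l) = 2 - l - 126*m (z(m, l) = 2 - (126*m + l) = 2 - (l + 126*m) = 2 + (-l - 126*m) = 2 - l - 126*m)
F(t, n) = 0 (F(t, n) = 0*n = 0)
o(j, I) = 0
√(o(152, 17) + (-22821 + z(U(11), -82))) = √(0 + (-22821 + (2 - 1*(-82) - 126*5))) = √(0 + (-22821 + (2 + 82 - 630))) = √(0 + (-22821 - 546)) = √(0 - 23367) = √(-23367) = I*√23367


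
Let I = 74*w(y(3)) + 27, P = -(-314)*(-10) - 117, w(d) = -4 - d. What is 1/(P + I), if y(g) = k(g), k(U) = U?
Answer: -1/3748 ≈ -0.00026681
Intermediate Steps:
y(g) = g
P = -3257 (P = -157*20 - 117 = -3140 - 117 = -3257)
I = -491 (I = 74*(-4 - 1*3) + 27 = 74*(-4 - 3) + 27 = 74*(-7) + 27 = -518 + 27 = -491)
1/(P + I) = 1/(-3257 - 491) = 1/(-3748) = -1/3748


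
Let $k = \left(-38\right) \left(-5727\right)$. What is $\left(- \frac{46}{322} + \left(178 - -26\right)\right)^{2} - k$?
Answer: $- \frac{8627345}{49} \approx -1.7607 \cdot 10^{5}$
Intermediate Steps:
$k = 217626$
$\left(- \frac{46}{322} + \left(178 - -26\right)\right)^{2} - k = \left(- \frac{46}{322} + \left(178 - -26\right)\right)^{2} - 217626 = \left(\left(-46\right) \frac{1}{322} + \left(178 + 26\right)\right)^{2} - 217626 = \left(- \frac{1}{7} + 204\right)^{2} - 217626 = \left(\frac{1427}{7}\right)^{2} - 217626 = \frac{2036329}{49} - 217626 = - \frac{8627345}{49}$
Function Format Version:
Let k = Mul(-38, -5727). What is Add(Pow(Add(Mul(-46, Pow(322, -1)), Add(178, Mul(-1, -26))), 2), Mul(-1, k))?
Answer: Rational(-8627345, 49) ≈ -1.7607e+5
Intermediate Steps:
k = 217626
Add(Pow(Add(Mul(-46, Pow(322, -1)), Add(178, Mul(-1, -26))), 2), Mul(-1, k)) = Add(Pow(Add(Mul(-46, Pow(322, -1)), Add(178, Mul(-1, -26))), 2), Mul(-1, 217626)) = Add(Pow(Add(Mul(-46, Rational(1, 322)), Add(178, 26)), 2), -217626) = Add(Pow(Add(Rational(-1, 7), 204), 2), -217626) = Add(Pow(Rational(1427, 7), 2), -217626) = Add(Rational(2036329, 49), -217626) = Rational(-8627345, 49)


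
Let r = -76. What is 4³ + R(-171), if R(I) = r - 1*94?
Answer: -106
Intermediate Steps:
R(I) = -170 (R(I) = -76 - 1*94 = -76 - 94 = -170)
4³ + R(-171) = 4³ - 170 = 64 - 170 = -106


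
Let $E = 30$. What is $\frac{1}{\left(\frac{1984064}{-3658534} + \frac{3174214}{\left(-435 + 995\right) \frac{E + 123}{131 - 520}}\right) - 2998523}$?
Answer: $- \frac{78365798280}{236111052371752661} \approx -3.319 \cdot 10^{-7}$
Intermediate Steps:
$\frac{1}{\left(\frac{1984064}{-3658534} + \frac{3174214}{\left(-435 + 995\right) \frac{E + 123}{131 - 520}}\right) - 2998523} = \frac{1}{\left(\frac{1984064}{-3658534} + \frac{3174214}{\left(-435 + 995\right) \frac{30 + 123}{131 - 520}}\right) - 2998523} = \frac{1}{\left(1984064 \left(- \frac{1}{3658534}\right) + \frac{3174214}{560 \frac{153}{-389}}\right) - 2998523} = \frac{1}{\left(- \frac{992032}{1829267} + \frac{3174214}{560 \cdot 153 \left(- \frac{1}{389}\right)}\right) - 2998523} = \frac{1}{\left(- \frac{992032}{1829267} + \frac{3174214}{560 \left(- \frac{153}{389}\right)}\right) - 2998523} = \frac{1}{\left(- \frac{992032}{1829267} + \frac{3174214}{- \frac{85680}{389}}\right) - 2998523} = \frac{1}{\left(- \frac{992032}{1829267} + 3174214 \left(- \frac{389}{85680}\right)\right) - 2998523} = \frac{1}{\left(- \frac{992032}{1829267} - \frac{617384623}{42840}\right) - 2998523} = \frac{1}{- \frac{1129403815812221}{78365798280} - 2998523} = \frac{1}{- \frac{236111052371752661}{78365798280}} = - \frac{78365798280}{236111052371752661}$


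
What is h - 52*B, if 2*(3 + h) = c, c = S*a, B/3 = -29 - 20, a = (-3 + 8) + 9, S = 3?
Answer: 7662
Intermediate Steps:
a = 14 (a = 5 + 9 = 14)
B = -147 (B = 3*(-29 - 20) = 3*(-49) = -147)
c = 42 (c = 3*14 = 42)
h = 18 (h = -3 + (½)*42 = -3 + 21 = 18)
h - 52*B = 18 - 52*(-147) = 18 + 7644 = 7662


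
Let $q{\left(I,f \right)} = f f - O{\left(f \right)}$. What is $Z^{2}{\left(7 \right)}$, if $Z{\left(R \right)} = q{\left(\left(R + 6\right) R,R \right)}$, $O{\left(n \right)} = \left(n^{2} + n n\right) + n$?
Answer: $3136$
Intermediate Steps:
$O{\left(n \right)} = n + 2 n^{2}$ ($O{\left(n \right)} = \left(n^{2} + n^{2}\right) + n = 2 n^{2} + n = n + 2 n^{2}$)
$q{\left(I,f \right)} = f^{2} - f \left(1 + 2 f\right)$ ($q{\left(I,f \right)} = f f - f \left(1 + 2 f\right) = f^{2} - f \left(1 + 2 f\right)$)
$Z{\left(R \right)} = R \left(-1 - R\right)$
$Z^{2}{\left(7 \right)} = \left(7 \left(-1 - 7\right)\right)^{2} = \left(7 \left(-8\right)\right)^{2} = \left(-56\right)^{2} = 3136$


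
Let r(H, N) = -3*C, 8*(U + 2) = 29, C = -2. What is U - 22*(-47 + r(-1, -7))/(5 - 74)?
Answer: -6319/552 ≈ -11.447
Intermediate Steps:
U = 13/8 (U = -2 + (1/8)*29 = -2 + 29/8 = 13/8 ≈ 1.6250)
r(H, N) = 6 (r(H, N) = -3*(-2) = 6)
U - 22*(-47 + r(-1, -7))/(5 - 74) = 13/8 - 22*(-47 + 6)/(5 - 74) = 13/8 - (-902)/(-69) = 13/8 - (-902)*(-1)/69 = 13/8 - 22*41/69 = 13/8 - 902/69 = -6319/552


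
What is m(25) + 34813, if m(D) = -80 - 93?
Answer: 34640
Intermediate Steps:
m(D) = -173
m(25) + 34813 = -173 + 34813 = 34640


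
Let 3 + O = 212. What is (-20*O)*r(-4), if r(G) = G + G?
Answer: 33440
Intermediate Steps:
O = 209 (O = -3 + 212 = 209)
r(G) = 2*G
(-20*O)*r(-4) = (-20*209)*(2*(-4)) = -4180*(-8) = 33440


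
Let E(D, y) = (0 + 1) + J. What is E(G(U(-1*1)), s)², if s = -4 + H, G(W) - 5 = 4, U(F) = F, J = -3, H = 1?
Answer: 4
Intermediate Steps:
G(W) = 9 (G(W) = 5 + 4 = 9)
s = -3 (s = -4 + 1 = -3)
E(D, y) = -2 (E(D, y) = (0 + 1) - 3 = 1 - 3 = -2)
E(G(U(-1*1)), s)² = (-2)² = 4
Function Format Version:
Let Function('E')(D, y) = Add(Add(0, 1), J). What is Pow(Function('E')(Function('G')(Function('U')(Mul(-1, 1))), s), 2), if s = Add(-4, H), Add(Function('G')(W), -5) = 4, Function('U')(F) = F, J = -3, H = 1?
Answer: 4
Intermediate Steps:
Function('G')(W) = 9 (Function('G')(W) = Add(5, 4) = 9)
s = -3 (s = Add(-4, 1) = -3)
Function('E')(D, y) = -2 (Function('E')(D, y) = Add(Add(0, 1), -3) = Add(1, -3) = -2)
Pow(Function('E')(Function('G')(Function('U')(Mul(-1, 1))), s), 2) = Pow(-2, 2) = 4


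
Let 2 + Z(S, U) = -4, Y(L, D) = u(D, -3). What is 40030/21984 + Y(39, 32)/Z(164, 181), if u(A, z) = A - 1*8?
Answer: -23953/10992 ≈ -2.1791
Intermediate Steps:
u(A, z) = -8 + A (u(A, z) = A - 8 = -8 + A)
Y(L, D) = -8 + D
Z(S, U) = -6 (Z(S, U) = -2 - 4 = -6)
40030/21984 + Y(39, 32)/Z(164, 181) = 40030/21984 + (-8 + 32)/(-6) = 40030*(1/21984) + 24*(-⅙) = 20015/10992 - 4 = -23953/10992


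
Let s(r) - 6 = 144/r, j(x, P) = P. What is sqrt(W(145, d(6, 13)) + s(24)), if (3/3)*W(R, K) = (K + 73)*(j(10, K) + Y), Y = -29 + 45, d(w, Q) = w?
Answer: 5*sqrt(70) ≈ 41.833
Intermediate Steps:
Y = 16
s(r) = 6 + 144/r
W(R, K) = (16 + K)*(73 + K) (W(R, K) = (K + 73)*(K + 16) = (73 + K)*(16 + K) = (16 + K)*(73 + K))
sqrt(W(145, d(6, 13)) + s(24)) = sqrt((1168 + 6**2 + 89*6) + (6 + 144/24)) = sqrt((1168 + 36 + 534) + (6 + 144*(1/24))) = sqrt(1738 + (6 + 6)) = sqrt(1738 + 12) = sqrt(1750) = 5*sqrt(70)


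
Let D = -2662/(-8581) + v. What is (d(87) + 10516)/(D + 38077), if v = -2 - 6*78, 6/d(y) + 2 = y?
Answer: 7670264146/27430207965 ≈ 0.27963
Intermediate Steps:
d(y) = 6/(-2 + y)
v = -470 (v = -2 - 468 = -470)
D = -4030408/8581 (D = -2662/(-8581) - 470 = -2662*(-1/8581) - 470 = 2662/8581 - 470 = -4030408/8581 ≈ -469.69)
(d(87) + 10516)/(D + 38077) = (6/(-2 + 87) + 10516)/(-4030408/8581 + 38077) = (6/85 + 10516)/(322708329/8581) = (6*(1/85) + 10516)*(8581/322708329) = (6/85 + 10516)*(8581/322708329) = (893866/85)*(8581/322708329) = 7670264146/27430207965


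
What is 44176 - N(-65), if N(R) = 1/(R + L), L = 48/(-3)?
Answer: 3578257/81 ≈ 44176.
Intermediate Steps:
L = -16 (L = 48*(-⅓) = -16)
N(R) = 1/(-16 + R) (N(R) = 1/(R - 16) = 1/(-16 + R))
44176 - N(-65) = 44176 - 1/(-16 - 65) = 44176 - 1/(-81) = 44176 - 1*(-1/81) = 44176 + 1/81 = 3578257/81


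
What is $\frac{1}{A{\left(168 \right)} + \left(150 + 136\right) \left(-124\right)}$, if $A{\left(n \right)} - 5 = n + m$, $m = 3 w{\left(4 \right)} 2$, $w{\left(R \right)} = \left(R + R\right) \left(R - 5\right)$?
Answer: $- \frac{1}{35339} \approx -2.8297 \cdot 10^{-5}$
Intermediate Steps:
$w{\left(R \right)} = 2 R \left(-5 + R\right)$
$m = -48$ ($m = 3 \cdot 2 \cdot 4 \left(-5 + 4\right) 2 = 3 \cdot 2 \cdot 4 \left(-1\right) 2 = 3 \left(-8\right) 2 = \left(-24\right) 2 = -48$)
$A{\left(n \right)} = -43 + n$ ($A{\left(n \right)} = 5 + \left(n - 48\right) = 5 + \left(-48 + n\right) = -43 + n$)
$\frac{1}{A{\left(168 \right)} + \left(150 + 136\right) \left(-124\right)} = \frac{1}{\left(-43 + 168\right) + \left(150 + 136\right) \left(-124\right)} = \frac{1}{125 + 286 \left(-124\right)} = \frac{1}{125 - 35464} = \frac{1}{-35339} = - \frac{1}{35339}$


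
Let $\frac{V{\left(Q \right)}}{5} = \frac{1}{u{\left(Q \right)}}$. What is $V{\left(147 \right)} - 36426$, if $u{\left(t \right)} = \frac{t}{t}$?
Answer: $-36421$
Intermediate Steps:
$u{\left(t \right)} = 1$
$V{\left(Q \right)} = 5$ ($V{\left(Q \right)} = \frac{5}{1} = 5 \cdot 1 = 5$)
$V{\left(147 \right)} - 36426 = 5 - 36426 = -36421$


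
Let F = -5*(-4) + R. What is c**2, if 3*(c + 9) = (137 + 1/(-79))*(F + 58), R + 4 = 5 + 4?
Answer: 802982664649/56169 ≈ 1.4296e+7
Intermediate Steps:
R = 5 (R = -4 + (5 + 4) = -4 + 9 = 5)
F = 25 (F = -5*(-4) + 5 = 20 + 5 = 25)
c = 896093/237 (c = -9 + ((137 + 1/(-79))*(25 + 58))/3 = -9 + ((137 - 1/79)*83)/3 = -9 + ((10822/79)*83)/3 = -9 + (1/3)*(898226/79) = -9 + 898226/237 = 896093/237 ≈ 3781.0)
c**2 = (896093/237)**2 = 802982664649/56169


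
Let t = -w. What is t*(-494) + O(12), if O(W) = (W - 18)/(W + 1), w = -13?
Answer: -83492/13 ≈ -6422.5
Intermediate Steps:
t = 13 (t = -1*(-13) = 13)
O(W) = (-18 + W)/(1 + W)
t*(-494) + O(12) = 13*(-494) + (-18 + 12)/(1 + 12) = -6422 - 6/13 = -83492/13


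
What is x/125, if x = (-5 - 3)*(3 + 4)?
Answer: -56/125 ≈ -0.44800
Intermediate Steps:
x = -56 (x = -8*7 = -56)
x/125 = -56/125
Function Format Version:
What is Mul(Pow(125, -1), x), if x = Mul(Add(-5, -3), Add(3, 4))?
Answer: Rational(-56, 125) ≈ -0.44800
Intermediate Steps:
x = -56 (x = Mul(-8, 7) = -56)
Mul(Pow(125, -1), x) = Mul(Pow(125, -1), -56) = Mul(Rational(1, 125), -56) = Rational(-56, 125)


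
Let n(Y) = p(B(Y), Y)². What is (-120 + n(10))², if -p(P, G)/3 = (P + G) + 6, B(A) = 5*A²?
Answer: 5741697761856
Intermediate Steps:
p(P, G) = -18 - 3*G - 3*P (p(P, G) = -3*((P + G) + 6) = -3*((G + P) + 6) = -3*(6 + G + P) = -18 - 3*G - 3*P)
n(Y) = (-18 - 15*Y² - 3*Y)² (n(Y) = (-18 - 3*Y - 15*Y²)² = (-18 - 15*Y² - 3*Y)²)
(-120 + n(10))² = (-120 + 9*(6 + 10 + 5*10²)²)² = (-120 + 9*(6 + 10 + 5*100)²)² = (-120 + 9*(6 + 10 + 500)²)² = (-120 + 9*516²)² = (-120 + 9*266256)² = (-120 + 2396304)² = 2396184² = 5741697761856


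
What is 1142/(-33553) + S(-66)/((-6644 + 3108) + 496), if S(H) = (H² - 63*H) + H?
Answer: -8966482/3187535 ≈ -2.8130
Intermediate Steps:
S(H) = H² - 62*H
1142/(-33553) + S(-66)/((-6644 + 3108) + 496) = 1142/(-33553) + (-66*(-62 - 66))/((-6644 + 3108) + 496) = 1142*(-1/33553) + (-66*(-128))/(-3536 + 496) = -1142/33553 + 8448/(-3040) = -1142/33553 + 8448*(-1/3040) = -1142/33553 - 264/95 = -8966482/3187535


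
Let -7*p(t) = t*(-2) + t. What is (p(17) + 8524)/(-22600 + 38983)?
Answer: 19895/38227 ≈ 0.52044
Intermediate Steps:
p(t) = t/7 (p(t) = -(t*(-2) + t)/7 = -(-2*t + t)/7 = -(-1)*t/7 = t/7)
(p(17) + 8524)/(-22600 + 38983) = ((1/7)*17 + 8524)/(-22600 + 38983) = (17/7 + 8524)/16383 = (59685/7)*(1/16383) = 19895/38227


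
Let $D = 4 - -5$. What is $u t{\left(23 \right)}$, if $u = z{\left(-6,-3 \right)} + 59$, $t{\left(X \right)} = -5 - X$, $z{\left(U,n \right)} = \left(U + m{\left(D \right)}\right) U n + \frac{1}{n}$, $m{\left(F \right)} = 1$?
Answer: $\frac{2632}{3} \approx 877.33$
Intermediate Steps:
$D = 9$ ($D = 4 + 5 = 9$)
$z{\left(U,n \right)} = \frac{1}{n} + U n \left(1 + U\right)$ ($z{\left(U,n \right)} = \left(U + 1\right) U n + \frac{1}{n} = \left(1 + U\right) U n + \frac{1}{n} = U \left(1 + U\right) n + \frac{1}{n} = U n \left(1 + U\right) + \frac{1}{n} = \frac{1}{n} + U n \left(1 + U\right)$)
$u = - \frac{94}{3}$ ($u = \frac{1 - 6 \left(-3\right)^{2} \left(1 - 6\right)}{-3} + 59 = - \frac{1 - 54 \left(-5\right)}{3} + 59 = - \frac{1 + 270}{3} + 59 = \left(- \frac{1}{3}\right) 271 + 59 = - \frac{271}{3} + 59 = - \frac{94}{3} \approx -31.333$)
$u t{\left(23 \right)} = - \frac{94 \left(-5 - 23\right)}{3} = \left(- \frac{94}{3}\right) \left(-28\right) = \frac{2632}{3}$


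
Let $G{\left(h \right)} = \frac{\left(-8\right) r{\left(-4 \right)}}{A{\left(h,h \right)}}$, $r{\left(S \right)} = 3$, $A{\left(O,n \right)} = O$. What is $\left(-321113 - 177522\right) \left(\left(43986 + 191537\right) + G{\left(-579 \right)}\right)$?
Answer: $- \frac{22665926132345}{193} \approx -1.1744 \cdot 10^{11}$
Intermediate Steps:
$G{\left(h \right)} = - \frac{24}{h}$ ($G{\left(h \right)} = \frac{\left(-8\right) 3}{h} = - \frac{24}{h}$)
$\left(-321113 - 177522\right) \left(\left(43986 + 191537\right) + G{\left(-579 \right)}\right) = \left(-321113 - 177522\right) \left(\left(43986 + 191537\right) - \frac{24}{-579}\right) = - 498635 \left(235523 - - \frac{8}{193}\right) = - 498635 \left(235523 + \frac{8}{193}\right) = \left(-498635\right) \frac{45455947}{193} = - \frac{22665926132345}{193}$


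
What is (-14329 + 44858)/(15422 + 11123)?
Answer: 30529/26545 ≈ 1.1501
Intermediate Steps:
(-14329 + 44858)/(15422 + 11123) = 30529/26545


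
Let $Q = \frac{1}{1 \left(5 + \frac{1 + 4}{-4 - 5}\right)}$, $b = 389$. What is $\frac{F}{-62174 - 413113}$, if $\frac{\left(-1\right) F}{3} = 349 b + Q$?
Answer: $\frac{5430449}{6337160} \approx 0.85692$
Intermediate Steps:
$Q = \frac{9}{40}$ ($Q = \frac{1}{1 \left(5 + \frac{5}{-9}\right)} = \frac{1}{1 \left(5 + 5 \left(- \frac{1}{9}\right)\right)} = \frac{1}{1 \left(5 - \frac{5}{9}\right)} = \frac{1}{1 \cdot \frac{40}{9}} = \frac{1}{\frac{40}{9}} = \frac{9}{40} \approx 0.225$)
$F = - \frac{16291347}{40}$ ($F = - 3 \left(349 \cdot 389 + \frac{9}{40}\right) = - 3 \left(135761 + \frac{9}{40}\right) = \left(-3\right) \frac{5430449}{40} = - \frac{16291347}{40} \approx -4.0728 \cdot 10^{5}$)
$\frac{F}{-62174 - 413113} = - \frac{16291347}{40 \left(-62174 - 413113\right)} = - \frac{16291347}{40 \left(-475287\right)} = \left(- \frac{16291347}{40}\right) \left(- \frac{1}{475287}\right) = \frac{5430449}{6337160}$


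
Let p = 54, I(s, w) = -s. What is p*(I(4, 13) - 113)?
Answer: -6318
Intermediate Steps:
p*(I(4, 13) - 113) = 54*(-1*4 - 113) = 54*(-4 - 113) = 54*(-117) = -6318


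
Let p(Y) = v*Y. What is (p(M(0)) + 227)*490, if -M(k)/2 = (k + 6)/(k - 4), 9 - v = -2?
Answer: 127400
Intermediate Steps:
v = 11 (v = 9 - 1*(-2) = 9 + 2 = 11)
M(k) = -2*(6 + k)/(-4 + k) (M(k) = -2*(k + 6)/(k - 4) = -2*(6 + k)/(-4 + k))
p(Y) = 11*Y
(p(M(0)) + 227)*490 = (11*(2*(-6 - 1*0)/(-4 + 0)) + 227)*490 = (11*(2*(-6 + 0)/(-4)) + 227)*490 = (11*(2*(-¼)*(-6)) + 227)*490 = (11*3 + 227)*490 = (33 + 227)*490 = 260*490 = 127400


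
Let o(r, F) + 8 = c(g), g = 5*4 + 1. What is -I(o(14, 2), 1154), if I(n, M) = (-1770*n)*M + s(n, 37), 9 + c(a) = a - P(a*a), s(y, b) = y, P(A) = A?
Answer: -892607023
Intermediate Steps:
g = 21 (g = 20 + 1 = 21)
c(a) = -9 + a - a**2 (c(a) = -9 + (a - a*a) = -9 + (a - a**2) = -9 + a - a**2)
o(r, F) = -437 (o(r, F) = -8 + (-9 + 21 - 1*21**2) = -8 + (-9 + 21 - 1*441) = -8 + (-9 + 21 - 441) = -8 - 429 = -437)
I(n, M) = n - 1770*M*n (I(n, M) = (-1770*n)*M + n = -1770*M*n + n = n - 1770*M*n)
-I(o(14, 2), 1154) = -(-437)*(1 - 1770*1154) = -(-437)*(1 - 2042580) = -(-437)*(-2042579) = -1*892607023 = -892607023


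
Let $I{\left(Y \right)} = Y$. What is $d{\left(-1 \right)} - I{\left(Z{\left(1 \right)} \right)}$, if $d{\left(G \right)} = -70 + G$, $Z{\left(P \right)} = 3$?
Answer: $-74$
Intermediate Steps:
$d{\left(-1 \right)} - I{\left(Z{\left(1 \right)} \right)} = \left(-70 - 1\right) - 3 = -71 - 3 = -74$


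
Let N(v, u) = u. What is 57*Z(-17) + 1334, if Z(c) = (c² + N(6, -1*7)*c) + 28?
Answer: 26186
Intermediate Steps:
Z(c) = 28 + c² - 7*c (Z(c) = (c² + (-1*7)*c) + 28 = (c² - 7*c) + 28 = 28 + c² - 7*c)
57*Z(-17) + 1334 = 57*(28 + (-17)² - 7*(-17)) + 1334 = 57*(28 + 289 + 119) + 1334 = 57*436 + 1334 = 24852 + 1334 = 26186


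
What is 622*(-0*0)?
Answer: 0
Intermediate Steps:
622*(-0*0) = 622*(-14*0) = 622*0 = 0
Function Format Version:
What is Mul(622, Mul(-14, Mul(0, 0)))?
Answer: 0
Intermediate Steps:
Mul(622, Mul(-14, Mul(0, 0))) = Mul(622, Mul(-14, 0)) = Mul(622, 0) = 0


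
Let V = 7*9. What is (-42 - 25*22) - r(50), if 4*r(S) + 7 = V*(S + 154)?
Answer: -15213/4 ≈ -3803.3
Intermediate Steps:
V = 63
r(S) = 9695/4 + 63*S/4 (r(S) = -7/4 + (63*(S + 154))/4 = -7/4 + (63*(154 + S))/4 = -7/4 + (9702 + 63*S)/4 = -7/4 + (4851/2 + 63*S/4) = 9695/4 + 63*S/4)
(-42 - 25*22) - r(50) = (-42 - 25*22) - (9695/4 + (63/4)*50) = (-42 - 550) - (9695/4 + 1575/2) = -592 - 1*12845/4 = -592 - 12845/4 = -15213/4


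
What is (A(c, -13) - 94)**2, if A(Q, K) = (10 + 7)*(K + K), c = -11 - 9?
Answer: 287296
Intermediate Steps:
c = -20
A(Q, K) = 34*K (A(Q, K) = 17*(2*K) = 34*K)
(A(c, -13) - 94)**2 = (34*(-13) - 94)**2 = (-442 - 94)**2 = (-536)**2 = 287296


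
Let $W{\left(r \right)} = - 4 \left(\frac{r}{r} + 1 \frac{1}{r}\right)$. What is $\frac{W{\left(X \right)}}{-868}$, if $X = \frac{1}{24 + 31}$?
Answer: $\frac{8}{31} \approx 0.25806$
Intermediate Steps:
$X = \frac{1}{55} \approx 0.018182$
$W{\left(r \right)} = -4 - \frac{4}{r}$ ($W{\left(r \right)} = - 4 \left(1 + \frac{1}{r}\right) = -4 - \frac{4}{r}$)
$\frac{W{\left(X \right)}}{-868} = \frac{-4 - 4 \frac{1}{\frac{1}{55}}}{-868} = \left(-4 - 220\right) \left(- \frac{1}{868}\right) = \left(-224\right) \left(- \frac{1}{868}\right) = \frac{8}{31}$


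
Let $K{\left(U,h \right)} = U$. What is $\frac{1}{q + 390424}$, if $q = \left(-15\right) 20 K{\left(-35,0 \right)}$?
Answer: $\frac{1}{400924} \approx 2.4942 \cdot 10^{-6}$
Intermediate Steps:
$q = 10500$ ($q = \left(-15\right) 20 \left(-35\right) = \left(-300\right) \left(-35\right) = 10500$)
$\frac{1}{q + 390424} = \frac{1}{10500 + 390424} = \frac{1}{400924}$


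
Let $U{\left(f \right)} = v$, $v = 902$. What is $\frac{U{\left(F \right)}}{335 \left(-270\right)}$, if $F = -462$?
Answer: $- \frac{451}{45225} \approx -0.0099724$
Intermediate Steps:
$U{\left(f \right)} = 902$
$\frac{U{\left(F \right)}}{335 \left(-270\right)} = \frac{902}{335 \left(-270\right)} = \frac{902}{-90450} = 902 \left(- \frac{1}{90450}\right) = - \frac{451}{45225}$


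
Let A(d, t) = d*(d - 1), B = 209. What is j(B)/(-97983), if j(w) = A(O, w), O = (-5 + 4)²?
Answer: 0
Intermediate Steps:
O = 1 (O = (-1)² = 1)
A(d, t) = d*(-1 + d)
j(w) = 0 (j(w) = 1*(-1 + 1) = 1*0 = 0)
j(B)/(-97983) = 0/(-97983) = 0*(-1/97983) = 0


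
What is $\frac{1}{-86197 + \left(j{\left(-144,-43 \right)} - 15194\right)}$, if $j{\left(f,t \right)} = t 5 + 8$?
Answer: $- \frac{1}{101598} \approx -9.8427 \cdot 10^{-6}$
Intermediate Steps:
$j{\left(f,t \right)} = 8 + 5 t$ ($j{\left(f,t \right)} = 5 t + 8 = 8 + 5 t$)
$\frac{1}{-86197 + \left(j{\left(-144,-43 \right)} - 15194\right)} = \frac{1}{-86197 + \left(\left(8 + 5 \left(-43\right)\right) - 15194\right)} = \frac{1}{-86197 + \left(\left(8 - 215\right) - 15194\right)} = \frac{1}{-86197 - 15401} = \frac{1}{-101598} = - \frac{1}{101598}$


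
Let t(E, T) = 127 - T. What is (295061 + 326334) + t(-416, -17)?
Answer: 621539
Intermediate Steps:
(295061 + 326334) + t(-416, -17) = (295061 + 326334) + (127 - 1*(-17)) = 621395 + (127 + 17) = 621395 + 144 = 621539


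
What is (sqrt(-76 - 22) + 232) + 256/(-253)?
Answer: 58440/253 + 7*I*sqrt(2) ≈ 230.99 + 9.8995*I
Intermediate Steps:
(sqrt(-76 - 22) + 232) + 256/(-253) = (sqrt(-98) + 232) + 256*(-1/253) = (7*I*sqrt(2) + 232) - 256/253 = (232 + 7*I*sqrt(2)) - 256/253 = 58440/253 + 7*I*sqrt(2)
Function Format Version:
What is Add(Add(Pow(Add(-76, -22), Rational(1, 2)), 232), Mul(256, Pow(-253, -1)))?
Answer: Add(Rational(58440, 253), Mul(7, I, Pow(2, Rational(1, 2)))) ≈ Add(230.99, Mul(9.8995, I))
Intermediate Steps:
Add(Add(Pow(Add(-76, -22), Rational(1, 2)), 232), Mul(256, Pow(-253, -1))) = Add(Add(Pow(-98, Rational(1, 2)), 232), Mul(256, Rational(-1, 253))) = Add(Add(Mul(7, I, Pow(2, Rational(1, 2))), 232), Rational(-256, 253)) = Add(Add(232, Mul(7, I, Pow(2, Rational(1, 2)))), Rational(-256, 253)) = Add(Rational(58440, 253), Mul(7, I, Pow(2, Rational(1, 2))))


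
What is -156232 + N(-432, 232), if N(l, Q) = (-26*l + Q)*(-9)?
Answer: -259408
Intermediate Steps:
N(l, Q) = -9*Q + 234*l (N(l, Q) = (Q - 26*l)*(-9) = -9*Q + 234*l)
-156232 + N(-432, 232) = -156232 + (-9*232 + 234*(-432)) = -156232 + (-2088 - 101088) = -156232 - 103176 = -259408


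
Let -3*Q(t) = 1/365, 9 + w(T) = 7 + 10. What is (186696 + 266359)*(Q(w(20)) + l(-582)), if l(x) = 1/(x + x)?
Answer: -22743361/28324 ≈ -802.97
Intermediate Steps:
l(x) = 1/(2*x)
w(T) = 8 (w(T) = -9 + (7 + 10) = -9 + 17 = 8)
Q(t) = -1/1095 (Q(t) = -⅓/365 = -⅓*1/365 = -1/1095)
(186696 + 266359)*(Q(w(20)) + l(-582)) = (186696 + 266359)*(-1/1095 + (½)/(-582)) = 453055*(-1/1095 + (½)*(-1/582)) = 453055*(-1/1095 - 1/1164) = 453055*(-251/141620) = -22743361/28324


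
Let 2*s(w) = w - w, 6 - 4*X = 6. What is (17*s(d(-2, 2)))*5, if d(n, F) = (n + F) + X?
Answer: 0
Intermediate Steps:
X = 0 (X = 3/2 - ¼*6 = 3/2 - 3/2 = 0)
d(n, F) = F + n (d(n, F) = (n + F) + 0 = (F + n) + 0 = F + n)
s(w) = 0 (s(w) = (w - w)/2 = (½)*0 = 0)
(17*s(d(-2, 2)))*5 = (17*0)*5 = 0*5 = 0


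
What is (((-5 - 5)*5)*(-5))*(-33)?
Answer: -8250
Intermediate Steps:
(((-5 - 5)*5)*(-5))*(-33) = (-10*5*(-5))*(-33) = -50*(-5)*(-33) = 250*(-33) = -8250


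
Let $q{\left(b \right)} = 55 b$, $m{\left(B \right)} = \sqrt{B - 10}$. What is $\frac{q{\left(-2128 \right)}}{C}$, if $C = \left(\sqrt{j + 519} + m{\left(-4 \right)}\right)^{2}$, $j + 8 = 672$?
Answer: $\frac{16720 i}{- 167 i + 26 \sqrt{2}} \approx -95.491 + 21.025 i$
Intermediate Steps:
$j = 664$ ($j = -8 + 672 = 664$)
$m{\left(B \right)} = \sqrt{-10 + B}$
$C = \left(13 \sqrt{7} + i \sqrt{14}\right)^{2}$ ($C = \left(\sqrt{664 + 519} + \sqrt{-10 - 4}\right)^{2} = \left(\sqrt{1183} + \sqrt{-14}\right)^{2} = \left(13 \sqrt{7} + i \sqrt{14}\right)^{2} \approx 1169.0 + 257.39 i$)
$\frac{q{\left(-2128 \right)}}{C} = \frac{55 \left(-2128\right)}{1169 + 182 i \sqrt{2}} = - \frac{117040}{1169 + 182 i \sqrt{2}}$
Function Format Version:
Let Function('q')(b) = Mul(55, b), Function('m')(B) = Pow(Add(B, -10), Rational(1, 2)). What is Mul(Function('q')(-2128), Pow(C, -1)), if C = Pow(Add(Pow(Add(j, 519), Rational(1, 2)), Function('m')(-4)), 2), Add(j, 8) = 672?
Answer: Mul(16720, I, Pow(Add(Mul(-167, I), Mul(26, Pow(2, Rational(1, 2)))), -1)) ≈ Add(-95.491, Mul(21.025, I))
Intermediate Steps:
j = 664 (j = Add(-8, 672) = 664)
Function('m')(B) = Pow(Add(-10, B), Rational(1, 2))
C = Pow(Add(Mul(13, Pow(7, Rational(1, 2))), Mul(I, Pow(14, Rational(1, 2)))), 2) (C = Pow(Add(Pow(Add(664, 519), Rational(1, 2)), Pow(Add(-10, -4), Rational(1, 2))), 2) = Pow(Add(Pow(1183, Rational(1, 2)), Pow(-14, Rational(1, 2))), 2) = Pow(Add(Mul(13, Pow(7, Rational(1, 2))), Mul(I, Pow(14, Rational(1, 2)))), 2) ≈ Add(1169.0, Mul(257.39, I)))
Mul(Function('q')(-2128), Pow(C, -1)) = Mul(Mul(55, -2128), Pow(Add(1169, Mul(182, I, Pow(2, Rational(1, 2)))), -1)) = Mul(-117040, Pow(Add(1169, Mul(182, I, Pow(2, Rational(1, 2)))), -1))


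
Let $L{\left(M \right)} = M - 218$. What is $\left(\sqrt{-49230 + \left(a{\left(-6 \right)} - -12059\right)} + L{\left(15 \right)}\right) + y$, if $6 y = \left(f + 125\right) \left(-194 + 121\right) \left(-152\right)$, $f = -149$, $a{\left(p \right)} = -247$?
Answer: $-44587 + i \sqrt{37418} \approx -44587.0 + 193.44 i$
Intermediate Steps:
$L{\left(M \right)} = -218 + M$ ($L{\left(M \right)} = M - 218 = -218 + M$)
$y = -44384$ ($y = \frac{\left(-149 + 125\right) \left(-194 + 121\right) \left(-152\right)}{6} = \frac{\left(-24\right) \left(-73\right) \left(-152\right)}{6} = \frac{1752 \left(-152\right)}{6} = \frac{1}{6} \left(-266304\right) = -44384$)
$\left(\sqrt{-49230 + \left(a{\left(-6 \right)} - -12059\right)} + L{\left(15 \right)}\right) + y = \left(\sqrt{-49230 - -11812} + \left(-218 + 15\right)\right) - 44384 = \left(\sqrt{-49230 + \left(-247 + 12059\right)} - 203\right) - 44384 = \left(\sqrt{-49230 + 11812} - 203\right) - 44384 = \left(\sqrt{-37418} - 203\right) - 44384 = \left(i \sqrt{37418} - 203\right) - 44384 = \left(-203 + i \sqrt{37418}\right) - 44384 = -44587 + i \sqrt{37418}$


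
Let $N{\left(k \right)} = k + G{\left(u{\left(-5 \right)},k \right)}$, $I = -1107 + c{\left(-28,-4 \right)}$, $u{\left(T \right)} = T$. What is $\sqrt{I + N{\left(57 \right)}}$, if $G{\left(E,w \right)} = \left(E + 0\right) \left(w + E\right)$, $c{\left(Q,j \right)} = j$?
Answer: $3 i \sqrt{146} \approx 36.249 i$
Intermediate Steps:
$G{\left(E,w \right)} = E \left(E + w\right)$
$I = -1111$ ($I = -1107 - 4 = -1111$)
$N{\left(k \right)} = 25 - 4 k$ ($N{\left(k \right)} = k - 5 \left(-5 + k\right) = k - \left(-25 + 5 k\right) = 25 - 4 k$)
$\sqrt{I + N{\left(57 \right)}} = \sqrt{-1111 + \left(25 - 228\right)} = \sqrt{-1111 - 203} = \sqrt{-1314} = 3 i \sqrt{146}$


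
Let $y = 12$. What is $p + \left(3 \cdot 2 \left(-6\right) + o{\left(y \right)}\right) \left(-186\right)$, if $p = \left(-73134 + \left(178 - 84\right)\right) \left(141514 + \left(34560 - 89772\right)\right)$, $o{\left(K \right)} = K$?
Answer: $-6303493616$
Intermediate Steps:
$p = -6303498080$ ($p = \left(-73134 + \left(178 - 84\right)\right) \left(141514 - 55212\right) = \left(-73134 + 94\right) 86302 = \left(-73040\right) 86302 = -6303498080$)
$p + \left(3 \cdot 2 \left(-6\right) + o{\left(y \right)}\right) \left(-186\right) = -6303498080 + \left(3 \cdot 2 \left(-6\right) + 12\right) \left(-186\right) = -6303498080 + \left(6 \left(-6\right) + 12\right) \left(-186\right) = -6303498080 + \left(-36 + 12\right) \left(-186\right) = -6303498080 - -4464 = -6303498080 + 4464 = -6303493616$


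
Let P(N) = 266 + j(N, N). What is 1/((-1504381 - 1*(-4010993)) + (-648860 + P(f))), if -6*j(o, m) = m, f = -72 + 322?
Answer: 3/5573929 ≈ 5.3822e-7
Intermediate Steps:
f = 250
j(o, m) = -m/6
P(N) = 266 - N/6
1/((-1504381 - 1*(-4010993)) + (-648860 + P(f))) = 1/((-1504381 - 1*(-4010993)) + (-648860 + (266 - 1/6*250))) = 1/((-1504381 + 4010993) + (-648860 + (266 - 125/3))) = 1/(2506612 + (-648860 + 673/3)) = 1/(2506612 - 1945907/3) = 1/(5573929/3) = 3/5573929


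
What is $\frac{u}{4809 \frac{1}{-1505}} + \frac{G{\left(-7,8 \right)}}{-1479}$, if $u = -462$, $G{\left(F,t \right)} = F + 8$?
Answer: $\frac{48969461}{338691} \approx 144.58$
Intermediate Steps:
$G{\left(F,t \right)} = 8 + F$
$\frac{u}{4809 \frac{1}{-1505}} + \frac{G{\left(-7,8 \right)}}{-1479} = - \frac{462}{4809 \frac{1}{-1505}} + \frac{8 - 7}{-1479} = - \frac{462}{4809 \left(- \frac{1}{1505}\right)} + 1 \left(- \frac{1}{1479}\right) = - \frac{462}{- \frac{687}{215}} - \frac{1}{1479} = \left(-462\right) \left(- \frac{215}{687}\right) - \frac{1}{1479} = \frac{33110}{229} - \frac{1}{1479} = \frac{48969461}{338691}$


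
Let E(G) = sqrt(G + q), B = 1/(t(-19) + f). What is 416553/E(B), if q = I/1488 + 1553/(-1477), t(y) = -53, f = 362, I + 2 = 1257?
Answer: -1666212*I*sqrt(655937989505085)/46361995 ≈ -9.2045e+5*I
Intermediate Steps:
I = 1255 (I = -2 + 1257 = 1255)
B = 1/309 (B = 1/(-53 + 362) = 1/309 ≈ 0.0032362)
q = -457229/2197776 (q = 1255/1488 + 1553/(-1477) = 1255*(1/1488) + 1553*(-1/1477) = 1255/1488 - 1553/1477 = -457229/2197776 ≈ -0.20804)
E(G) = sqrt(-457229/2197776 + G) (E(G) = sqrt(G - 457229/2197776) = sqrt(-457229/2197776 + G))
416553/E(B) = 416553/((sqrt(-62805432669 + 301888709136*(1/309))/549444)) = 416553/((sqrt(-62805432669 + 100629569712/103)/549444)) = 416553/((sqrt(-6368329995195/103)/549444)) = 416553/(((I*sqrt(655937989505085)/103)/549444)) = 416553/((I*sqrt(655937989505085)/56592732)) = 416553*(-4*I*sqrt(655937989505085)/46361995) = -1666212*I*sqrt(655937989505085)/46361995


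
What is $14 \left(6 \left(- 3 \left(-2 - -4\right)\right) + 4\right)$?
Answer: $-448$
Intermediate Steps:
$14 \left(6 \left(- 3 \left(-2 - -4\right)\right) + 4\right) = 14 \left(6 \left(- 3 \left(-2 + 4\right)\right) + 4\right) = 14 \left(6 \left(\left(-3\right) 2\right) + 4\right) = 14 \left(6 \left(-6\right) + 4\right) = 14 \left(-36 + 4\right) = 14 \left(-32\right) = -448$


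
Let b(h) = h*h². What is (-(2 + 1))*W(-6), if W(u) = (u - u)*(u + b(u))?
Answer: 0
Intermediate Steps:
b(h) = h³
W(u) = 0 (W(u) = (u - u)*(u + u³) = 0*(u + u³) = 0)
(-(2 + 1))*W(-6) = -(2 + 1)*0 = -1*3*0 = -3*0 = 0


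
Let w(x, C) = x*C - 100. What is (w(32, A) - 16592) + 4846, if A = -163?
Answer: -17062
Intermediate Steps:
w(x, C) = -100 + C*x (w(x, C) = C*x - 100 = -100 + C*x)
(w(32, A) - 16592) + 4846 = ((-100 - 163*32) - 16592) + 4846 = ((-100 - 5216) - 16592) + 4846 = (-5316 - 16592) + 4846 = -21908 + 4846 = -17062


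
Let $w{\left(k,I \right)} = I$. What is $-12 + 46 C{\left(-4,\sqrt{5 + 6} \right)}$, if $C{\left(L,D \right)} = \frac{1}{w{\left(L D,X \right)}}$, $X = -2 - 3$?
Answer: $- \frac{106}{5} \approx -21.2$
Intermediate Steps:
$X = -5$ ($X = -2 - 3 = -5$)
$C{\left(L,D \right)} = - \frac{1}{5}$ ($C{\left(L,D \right)} = \frac{1}{-5} = - \frac{1}{5}$)
$-12 + 46 C{\left(-4,\sqrt{5 + 6} \right)} = -12 + 46 \left(- \frac{1}{5}\right) = -12 - \frac{46}{5} = - \frac{106}{5}$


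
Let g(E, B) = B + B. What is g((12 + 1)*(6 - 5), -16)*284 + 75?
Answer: -9013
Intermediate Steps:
g(E, B) = 2*B
g((12 + 1)*(6 - 5), -16)*284 + 75 = (2*(-16))*284 + 75 = -32*284 + 75 = -9088 + 75 = -9013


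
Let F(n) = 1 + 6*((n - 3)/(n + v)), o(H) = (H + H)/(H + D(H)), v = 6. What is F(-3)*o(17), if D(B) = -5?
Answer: -187/6 ≈ -31.167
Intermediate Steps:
o(H) = 2*H/(-5 + H) (o(H) = (H + H)/(H - 5) = (2*H)/(-5 + H) = 2*H/(-5 + H))
F(n) = 1 + 6*(-3 + n)/(6 + n) (F(n) = 1 + 6*((n - 3)/(n + 6)) = 1 + 6*((-3 + n)/(6 + n)) = 1 + 6*(-3 + n)/(6 + n))
F(-3)*o(17) = ((-12 + 7*(-3))/(6 - 3))*(2*17/(-5 + 17)) = ((-12 - 21)/3)*(2*17/12) = ((⅓)*(-33))*(2*17*(1/12)) = -11*17/6 = -187/6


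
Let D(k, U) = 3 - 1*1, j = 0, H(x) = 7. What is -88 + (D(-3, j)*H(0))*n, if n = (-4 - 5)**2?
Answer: 1046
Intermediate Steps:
D(k, U) = 2 (D(k, U) = 3 - 1 = 2)
n = 81 (n = (-9)**2 = 81)
-88 + (D(-3, j)*H(0))*n = -88 + (2*7)*81 = -88 + 14*81 = -88 + 1134 = 1046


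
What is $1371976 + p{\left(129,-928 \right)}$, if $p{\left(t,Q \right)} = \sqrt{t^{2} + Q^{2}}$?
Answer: $1371976 + 5 \sqrt{35113} \approx 1.3729 \cdot 10^{6}$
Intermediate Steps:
$p{\left(t,Q \right)} = \sqrt{Q^{2} + t^{2}}$
$1371976 + p{\left(129,-928 \right)} = 1371976 + \sqrt{\left(-928\right)^{2} + 129^{2}} = 1371976 + \sqrt{861184 + 16641} = 1371976 + \sqrt{877825} = 1371976 + 5 \sqrt{35113}$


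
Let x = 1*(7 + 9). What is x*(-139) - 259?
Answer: -2483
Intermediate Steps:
x = 16 (x = 1*16 = 16)
x*(-139) - 259 = 16*(-139) - 259 = -2224 - 259 = -2483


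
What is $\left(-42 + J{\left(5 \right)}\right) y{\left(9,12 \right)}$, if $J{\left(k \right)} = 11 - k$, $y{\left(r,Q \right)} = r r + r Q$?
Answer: $-6804$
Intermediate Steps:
$y{\left(r,Q \right)} = r^{2} + Q r$
$\left(-42 + J{\left(5 \right)}\right) y{\left(9,12 \right)} = \left(-42 + \left(11 - 5\right)\right) 9 \left(12 + 9\right) = \left(-42 + \left(11 - 5\right)\right) 9 \cdot 21 = \left(-42 + 6\right) 189 = \left(-36\right) 189 = -6804$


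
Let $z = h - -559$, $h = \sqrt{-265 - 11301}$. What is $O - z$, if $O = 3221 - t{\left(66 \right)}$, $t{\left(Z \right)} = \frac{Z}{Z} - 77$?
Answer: $2738 - i \sqrt{11566} \approx 2738.0 - 107.55 i$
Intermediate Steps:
$t{\left(Z \right)} = -76$ ($t{\left(Z \right)} = 1 - 77 = -76$)
$h = i \sqrt{11566}$ ($h = \sqrt{-11566} = i \sqrt{11566} \approx 107.55 i$)
$z = 559 + i \sqrt{11566}$ ($z = i \sqrt{11566} - -559 = i \sqrt{11566} + 559 = 559 + i \sqrt{11566} \approx 559.0 + 107.55 i$)
$O = 3297$ ($O = 3221 - -76 = 3221 + 76 = 3297$)
$O - z = 3297 - \left(559 + i \sqrt{11566}\right) = 2738 - i \sqrt{11566}$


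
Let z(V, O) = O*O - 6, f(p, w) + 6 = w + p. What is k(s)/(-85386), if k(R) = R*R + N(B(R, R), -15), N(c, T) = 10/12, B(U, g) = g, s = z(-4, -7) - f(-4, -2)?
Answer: -18155/512316 ≈ -0.035437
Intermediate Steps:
f(p, w) = -6 + p + w (f(p, w) = -6 + (w + p) = -6 + (p + w) = -6 + p + w)
z(V, O) = -6 + O**2 (z(V, O) = O**2 - 6 = -6 + O**2)
s = 55 (s = (-6 + (-7)**2) - (-6 - 4 - 2) = (-6 + 49) - 1*(-12) = 43 + 12 = 55)
N(c, T) = 5/6 (N(c, T) = 10*(1/12) = 5/6)
k(R) = 5/6 + R**2 (k(R) = R*R + 5/6 = R**2 + 5/6 = 5/6 + R**2)
k(s)/(-85386) = (5/6 + 55**2)/(-85386) = (5/6 + 3025)*(-1/85386) = (18155/6)*(-1/85386) = -18155/512316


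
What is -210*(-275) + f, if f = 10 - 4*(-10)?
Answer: 57800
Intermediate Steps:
f = 50 (f = 10 + 40 = 50)
-210*(-275) + f = -210*(-275) + 50 = 57750 + 50 = 57800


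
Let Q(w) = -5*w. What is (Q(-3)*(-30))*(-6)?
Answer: 2700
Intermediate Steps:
(Q(-3)*(-30))*(-6) = (-5*(-3)*(-30))*(-6) = (15*(-30))*(-6) = -450*(-6) = 2700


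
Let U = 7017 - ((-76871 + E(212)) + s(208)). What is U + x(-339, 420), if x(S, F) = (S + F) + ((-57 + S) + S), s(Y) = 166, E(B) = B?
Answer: 82856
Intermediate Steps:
x(S, F) = -57 + F + 3*S (x(S, F) = (F + S) + (-57 + 2*S) = -57 + F + 3*S)
U = 83510 (U = 7017 - ((-76871 + 212) + 166) = 7017 - (-76659 + 166) = 7017 - 1*(-76493) = 7017 + 76493 = 83510)
U + x(-339, 420) = 83510 + (-57 + 420 + 3*(-339)) = 83510 + (-57 + 420 - 1017) = 83510 - 654 = 82856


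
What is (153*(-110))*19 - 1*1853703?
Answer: -2173473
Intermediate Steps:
(153*(-110))*19 - 1*1853703 = -16830*19 - 1853703 = -319770 - 1853703 = -2173473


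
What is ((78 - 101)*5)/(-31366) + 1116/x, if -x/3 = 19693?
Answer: -9403457/617690638 ≈ -0.015224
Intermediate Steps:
x = -59079 (x = -3*19693 = -59079)
((78 - 101)*5)/(-31366) + 1116/x = ((78 - 101)*5)/(-31366) + 1116/(-59079) = -23*5*(-1/31366) + 1116*(-1/59079) = -115*(-1/31366) - 372/19693 = 115/31366 - 372/19693 = -9403457/617690638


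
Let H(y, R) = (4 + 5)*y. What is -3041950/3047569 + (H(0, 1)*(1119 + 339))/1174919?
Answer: -3041950/3047569 ≈ -0.99816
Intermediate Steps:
H(y, R) = 9*y
-3041950/3047569 + (H(0, 1)*(1119 + 339))/1174919 = -3041950/3047569 + ((9*0)*(1119 + 339))/1174919 = -3041950*1/3047569 + (0*1458)*(1/1174919) = -3041950/3047569 + 0*(1/1174919) = -3041950/3047569 + 0 = -3041950/3047569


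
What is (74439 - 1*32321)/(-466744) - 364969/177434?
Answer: -44455064037/20704063724 ≈ -2.1472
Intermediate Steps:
(74439 - 1*32321)/(-466744) - 364969/177434 = (74439 - 32321)*(-1/466744) - 364969*1/177434 = 42118*(-1/466744) - 364969/177434 = -21059/233372 - 364969/177434 = -44455064037/20704063724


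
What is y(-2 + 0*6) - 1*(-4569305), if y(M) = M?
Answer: 4569303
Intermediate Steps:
y(-2 + 0*6) - 1*(-4569305) = (-2 + 0*6) - 1*(-4569305) = (-2 + 0) + 4569305 = -2 + 4569305 = 4569303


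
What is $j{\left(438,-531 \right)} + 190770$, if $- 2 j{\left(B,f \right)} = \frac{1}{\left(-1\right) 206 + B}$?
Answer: $\frac{88517279}{464} \approx 1.9077 \cdot 10^{5}$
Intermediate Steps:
$j{\left(B,f \right)} = - \frac{1}{2 \left(-206 + B\right)}$ ($j{\left(B,f \right)} = - \frac{1}{2 \left(\left(-1\right) 206 + B\right)} = - \frac{1}{2 \left(-206 + B\right)}$)
$j{\left(438,-531 \right)} + 190770 = - \frac{1}{-412 + 2 \cdot 438} + 190770 = - \frac{1}{-412 + 876} + 190770 = - \frac{1}{464} + 190770 = \frac{88517279}{464}$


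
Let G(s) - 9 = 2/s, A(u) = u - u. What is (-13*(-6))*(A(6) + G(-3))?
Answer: 650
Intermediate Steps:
A(u) = 0
G(s) = 9 + 2/s
(-13*(-6))*(A(6) + G(-3)) = (-13*(-6))*(0 + (9 + 2/(-3))) = 78*(0 + (9 + 2*(-⅓))) = 78*(0 + (9 - ⅔)) = 78*(0 + 25/3) = 78*(25/3) = 650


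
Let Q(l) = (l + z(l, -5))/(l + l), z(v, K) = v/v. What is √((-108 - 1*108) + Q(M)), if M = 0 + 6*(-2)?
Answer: I*√31038/12 ≈ 14.681*I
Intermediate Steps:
z(v, K) = 1
M = -12 (M = 0 - 12 = -12)
Q(l) = (1 + l)/(2*l) (Q(l) = (l + 1)/(l + l) = (1 + l)/((2*l)) = (1 + l)*(1/(2*l)) = (1 + l)/(2*l))
√((-108 - 1*108) + Q(M)) = √((-108 - 1*108) + (½)*(1 - 12)/(-12)) = √((-108 - 108) + (½)*(-1/12)*(-11)) = √(-216 + 11/24) = √(-5173/24) = I*√31038/12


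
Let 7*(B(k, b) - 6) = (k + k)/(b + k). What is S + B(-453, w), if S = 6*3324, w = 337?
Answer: 8100153/406 ≈ 19951.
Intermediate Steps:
B(k, b) = 6 + 2*k/(7*(b + k)) (B(k, b) = 6 + ((k + k)/(b + k))/7 = 6 + ((2*k)/(b + k))/7 = 6 + (2*k/(b + k))/7 = 6 + 2*k/(7*(b + k)))
S = 19944
S + B(-453, w) = 19944 + (6*337 + (44/7)*(-453))/(337 - 453) = 19944 + (2022 - 19932/7)/(-116) = 19944 - 1/116*(-5778/7) = 19944 + 2889/406 = 8100153/406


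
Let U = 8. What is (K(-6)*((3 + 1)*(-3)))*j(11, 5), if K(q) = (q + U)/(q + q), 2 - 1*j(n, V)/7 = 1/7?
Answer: 26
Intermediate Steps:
j(n, V) = 13 (j(n, V) = 14 - 7/7 = 14 - 7*⅐ = 14 - 1 = 13)
K(q) = (8 + q)/(2*q) (K(q) = (q + 8)/(q + q) = (8 + q)/((2*q)) = (8 + q)*(1/(2*q)) = (8 + q)/(2*q))
(K(-6)*((3 + 1)*(-3)))*j(11, 5) = (((½)*(8 - 6)/(-6))*((3 + 1)*(-3)))*13 = (((½)*(-⅙)*2)*(4*(-3)))*13 = -⅙*(-12)*13 = 2*13 = 26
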